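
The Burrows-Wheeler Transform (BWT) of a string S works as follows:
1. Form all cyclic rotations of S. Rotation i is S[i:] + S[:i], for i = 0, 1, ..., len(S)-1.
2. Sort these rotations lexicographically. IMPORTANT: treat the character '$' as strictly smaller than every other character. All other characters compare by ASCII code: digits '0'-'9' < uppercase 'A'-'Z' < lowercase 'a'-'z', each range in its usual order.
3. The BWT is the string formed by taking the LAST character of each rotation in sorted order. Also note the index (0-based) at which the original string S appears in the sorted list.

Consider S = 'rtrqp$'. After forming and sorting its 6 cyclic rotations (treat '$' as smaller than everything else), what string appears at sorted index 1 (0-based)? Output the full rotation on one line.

All 6 rotations (rotation i = S[i:]+S[:i]):
  rot[0] = rtrqp$
  rot[1] = trqp$r
  rot[2] = rqp$rt
  rot[3] = qp$rtr
  rot[4] = p$rtrq
  rot[5] = $rtrqp
Sorted (with $ < everything):
  sorted[0] = $rtrqp
  sorted[1] = p$rtrq
  sorted[2] = qp$rtr
  sorted[3] = rqp$rt
  sorted[4] = rtrqp$
  sorted[5] = trqp$r
sorted[1] = p$rtrq

Answer: p$rtrq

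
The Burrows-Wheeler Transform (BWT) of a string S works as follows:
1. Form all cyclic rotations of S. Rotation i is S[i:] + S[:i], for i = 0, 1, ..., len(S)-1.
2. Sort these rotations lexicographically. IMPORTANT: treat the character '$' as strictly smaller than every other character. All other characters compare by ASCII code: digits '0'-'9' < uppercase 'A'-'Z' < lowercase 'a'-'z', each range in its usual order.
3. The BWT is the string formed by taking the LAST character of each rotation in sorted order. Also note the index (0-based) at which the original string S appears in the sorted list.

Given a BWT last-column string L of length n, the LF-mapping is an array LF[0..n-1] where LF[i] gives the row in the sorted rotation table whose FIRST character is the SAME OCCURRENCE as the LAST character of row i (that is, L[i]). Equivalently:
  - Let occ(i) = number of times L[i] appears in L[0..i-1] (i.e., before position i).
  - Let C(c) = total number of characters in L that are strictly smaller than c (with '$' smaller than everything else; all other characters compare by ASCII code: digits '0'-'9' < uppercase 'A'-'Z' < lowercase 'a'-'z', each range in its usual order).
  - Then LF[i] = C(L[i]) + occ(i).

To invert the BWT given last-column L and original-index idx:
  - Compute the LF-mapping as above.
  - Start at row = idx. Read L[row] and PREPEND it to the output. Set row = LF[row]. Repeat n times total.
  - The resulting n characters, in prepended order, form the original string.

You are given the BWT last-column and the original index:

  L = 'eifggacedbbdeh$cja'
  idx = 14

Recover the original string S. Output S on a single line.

Answer: gbeddefajiacchgbe$

Derivation:
LF mapping: 9 16 12 13 14 1 5 10 7 3 4 8 11 15 0 6 17 2
Walk LF starting at row 14, prepending L[row]:
  step 1: row=14, L[14]='$', prepend. Next row=LF[14]=0
  step 2: row=0, L[0]='e', prepend. Next row=LF[0]=9
  step 3: row=9, L[9]='b', prepend. Next row=LF[9]=3
  step 4: row=3, L[3]='g', prepend. Next row=LF[3]=13
  step 5: row=13, L[13]='h', prepend. Next row=LF[13]=15
  step 6: row=15, L[15]='c', prepend. Next row=LF[15]=6
  step 7: row=6, L[6]='c', prepend. Next row=LF[6]=5
  step 8: row=5, L[5]='a', prepend. Next row=LF[5]=1
  step 9: row=1, L[1]='i', prepend. Next row=LF[1]=16
  step 10: row=16, L[16]='j', prepend. Next row=LF[16]=17
  step 11: row=17, L[17]='a', prepend. Next row=LF[17]=2
  step 12: row=2, L[2]='f', prepend. Next row=LF[2]=12
  step 13: row=12, L[12]='e', prepend. Next row=LF[12]=11
  step 14: row=11, L[11]='d', prepend. Next row=LF[11]=8
  step 15: row=8, L[8]='d', prepend. Next row=LF[8]=7
  step 16: row=7, L[7]='e', prepend. Next row=LF[7]=10
  step 17: row=10, L[10]='b', prepend. Next row=LF[10]=4
  step 18: row=4, L[4]='g', prepend. Next row=LF[4]=14
Reversed output: gbeddefajiacchgbe$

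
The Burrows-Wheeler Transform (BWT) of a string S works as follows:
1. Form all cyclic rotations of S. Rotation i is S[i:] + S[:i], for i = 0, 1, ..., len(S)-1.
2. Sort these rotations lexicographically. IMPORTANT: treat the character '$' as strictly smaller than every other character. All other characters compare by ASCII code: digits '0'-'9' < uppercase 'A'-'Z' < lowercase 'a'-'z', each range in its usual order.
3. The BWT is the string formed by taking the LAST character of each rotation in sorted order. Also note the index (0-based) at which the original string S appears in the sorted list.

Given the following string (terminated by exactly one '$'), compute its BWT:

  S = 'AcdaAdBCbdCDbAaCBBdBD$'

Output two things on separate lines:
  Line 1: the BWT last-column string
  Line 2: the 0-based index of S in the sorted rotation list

Answer: Db$aCddBadBBCdADCAABbc
2

Derivation:
All 22 rotations (rotation i = S[i:]+S[:i]):
  rot[0] = AcdaAdBCbdCDbAaCBBdBD$
  rot[1] = cdaAdBCbdCDbAaCBBdBD$A
  rot[2] = daAdBCbdCDbAaCBBdBD$Ac
  rot[3] = aAdBCbdCDbAaCBBdBD$Acd
  rot[4] = AdBCbdCDbAaCBBdBD$Acda
  rot[5] = dBCbdCDbAaCBBdBD$AcdaA
  rot[6] = BCbdCDbAaCBBdBD$AcdaAd
  rot[7] = CbdCDbAaCBBdBD$AcdaAdB
  rot[8] = bdCDbAaCBBdBD$AcdaAdBC
  rot[9] = dCDbAaCBBdBD$AcdaAdBCb
  rot[10] = CDbAaCBBdBD$AcdaAdBCbd
  rot[11] = DbAaCBBdBD$AcdaAdBCbdC
  rot[12] = bAaCBBdBD$AcdaAdBCbdCD
  rot[13] = AaCBBdBD$AcdaAdBCbdCDb
  rot[14] = aCBBdBD$AcdaAdBCbdCDbA
  rot[15] = CBBdBD$AcdaAdBCbdCDbAa
  rot[16] = BBdBD$AcdaAdBCbdCDbAaC
  rot[17] = BdBD$AcdaAdBCbdCDbAaCB
  rot[18] = dBD$AcdaAdBCbdCDbAaCBB
  rot[19] = BD$AcdaAdBCbdCDbAaCBBd
  rot[20] = D$AcdaAdBCbdCDbAaCBBdB
  rot[21] = $AcdaAdBCbdCDbAaCBBdBD
Sorted (with $ < everything):
  sorted[0] = $AcdaAdBCbdCDbAaCBBdBD  (last char: 'D')
  sorted[1] = AaCBBdBD$AcdaAdBCbdCDb  (last char: 'b')
  sorted[2] = AcdaAdBCbdCDbAaCBBdBD$  (last char: '$')
  sorted[3] = AdBCbdCDbAaCBBdBD$Acda  (last char: 'a')
  sorted[4] = BBdBD$AcdaAdBCbdCDbAaC  (last char: 'C')
  sorted[5] = BCbdCDbAaCBBdBD$AcdaAd  (last char: 'd')
  sorted[6] = BD$AcdaAdBCbdCDbAaCBBd  (last char: 'd')
  sorted[7] = BdBD$AcdaAdBCbdCDbAaCB  (last char: 'B')
  sorted[8] = CBBdBD$AcdaAdBCbdCDbAa  (last char: 'a')
  sorted[9] = CDbAaCBBdBD$AcdaAdBCbd  (last char: 'd')
  sorted[10] = CbdCDbAaCBBdBD$AcdaAdB  (last char: 'B')
  sorted[11] = D$AcdaAdBCbdCDbAaCBBdB  (last char: 'B')
  sorted[12] = DbAaCBBdBD$AcdaAdBCbdC  (last char: 'C')
  sorted[13] = aAdBCbdCDbAaCBBdBD$Acd  (last char: 'd')
  sorted[14] = aCBBdBD$AcdaAdBCbdCDbA  (last char: 'A')
  sorted[15] = bAaCBBdBD$AcdaAdBCbdCD  (last char: 'D')
  sorted[16] = bdCDbAaCBBdBD$AcdaAdBC  (last char: 'C')
  sorted[17] = cdaAdBCbdCDbAaCBBdBD$A  (last char: 'A')
  sorted[18] = dBCbdCDbAaCBBdBD$AcdaA  (last char: 'A')
  sorted[19] = dBD$AcdaAdBCbdCDbAaCBB  (last char: 'B')
  sorted[20] = dCDbAaCBBdBD$AcdaAdBCb  (last char: 'b')
  sorted[21] = daAdBCbdCDbAaCBBdBD$Ac  (last char: 'c')
Last column: Db$aCddBadBBCdADCAABbc
Original string S is at sorted index 2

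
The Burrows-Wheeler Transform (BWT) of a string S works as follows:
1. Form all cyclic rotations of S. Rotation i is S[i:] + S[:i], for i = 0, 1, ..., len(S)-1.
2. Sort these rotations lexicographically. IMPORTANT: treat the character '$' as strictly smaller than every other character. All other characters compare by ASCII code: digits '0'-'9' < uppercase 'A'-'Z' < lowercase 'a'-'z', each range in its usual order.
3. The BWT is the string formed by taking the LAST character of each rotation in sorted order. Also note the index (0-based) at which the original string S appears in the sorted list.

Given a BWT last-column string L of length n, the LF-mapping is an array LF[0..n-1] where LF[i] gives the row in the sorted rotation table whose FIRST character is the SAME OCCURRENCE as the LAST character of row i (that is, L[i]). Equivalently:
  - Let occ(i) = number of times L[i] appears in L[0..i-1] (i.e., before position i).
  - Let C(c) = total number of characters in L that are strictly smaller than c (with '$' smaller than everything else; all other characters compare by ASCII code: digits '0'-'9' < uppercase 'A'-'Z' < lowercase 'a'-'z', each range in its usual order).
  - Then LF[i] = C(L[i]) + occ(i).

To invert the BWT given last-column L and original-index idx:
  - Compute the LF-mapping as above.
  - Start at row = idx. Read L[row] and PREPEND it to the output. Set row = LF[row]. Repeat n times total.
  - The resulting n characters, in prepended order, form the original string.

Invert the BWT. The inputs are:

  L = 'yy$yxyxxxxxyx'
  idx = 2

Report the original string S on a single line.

Answer: xxyxxyyxyxxy$

Derivation:
LF mapping: 8 9 0 10 1 11 2 3 4 5 6 12 7
Walk LF starting at row 2, prepending L[row]:
  step 1: row=2, L[2]='$', prepend. Next row=LF[2]=0
  step 2: row=0, L[0]='y', prepend. Next row=LF[0]=8
  step 3: row=8, L[8]='x', prepend. Next row=LF[8]=4
  step 4: row=4, L[4]='x', prepend. Next row=LF[4]=1
  step 5: row=1, L[1]='y', prepend. Next row=LF[1]=9
  step 6: row=9, L[9]='x', prepend. Next row=LF[9]=5
  step 7: row=5, L[5]='y', prepend. Next row=LF[5]=11
  step 8: row=11, L[11]='y', prepend. Next row=LF[11]=12
  step 9: row=12, L[12]='x', prepend. Next row=LF[12]=7
  step 10: row=7, L[7]='x', prepend. Next row=LF[7]=3
  step 11: row=3, L[3]='y', prepend. Next row=LF[3]=10
  step 12: row=10, L[10]='x', prepend. Next row=LF[10]=6
  step 13: row=6, L[6]='x', prepend. Next row=LF[6]=2
Reversed output: xxyxxyyxyxxy$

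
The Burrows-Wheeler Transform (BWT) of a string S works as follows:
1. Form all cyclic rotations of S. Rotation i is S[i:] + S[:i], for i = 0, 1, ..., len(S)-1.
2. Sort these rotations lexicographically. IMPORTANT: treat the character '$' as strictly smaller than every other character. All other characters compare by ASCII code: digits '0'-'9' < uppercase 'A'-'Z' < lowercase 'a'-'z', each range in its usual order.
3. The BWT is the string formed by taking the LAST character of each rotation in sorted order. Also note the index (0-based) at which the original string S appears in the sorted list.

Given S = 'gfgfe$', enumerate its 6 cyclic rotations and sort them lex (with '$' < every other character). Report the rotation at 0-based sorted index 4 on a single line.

All 6 rotations (rotation i = S[i:]+S[:i]):
  rot[0] = gfgfe$
  rot[1] = fgfe$g
  rot[2] = gfe$gf
  rot[3] = fe$gfg
  rot[4] = e$gfgf
  rot[5] = $gfgfe
Sorted (with $ < everything):
  sorted[0] = $gfgfe
  sorted[1] = e$gfgf
  sorted[2] = fe$gfg
  sorted[3] = fgfe$g
  sorted[4] = gfe$gf
  sorted[5] = gfgfe$
sorted[4] = gfe$gf

Answer: gfe$gf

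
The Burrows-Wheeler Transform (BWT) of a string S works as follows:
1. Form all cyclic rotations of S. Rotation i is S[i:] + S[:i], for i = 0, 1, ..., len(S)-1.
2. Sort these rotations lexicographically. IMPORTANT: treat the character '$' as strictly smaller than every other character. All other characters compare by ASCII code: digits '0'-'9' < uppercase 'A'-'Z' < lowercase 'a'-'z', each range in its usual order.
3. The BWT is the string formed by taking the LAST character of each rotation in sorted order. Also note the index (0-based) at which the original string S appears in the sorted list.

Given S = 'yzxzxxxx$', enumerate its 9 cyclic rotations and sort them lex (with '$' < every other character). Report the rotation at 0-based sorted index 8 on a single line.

Answer: zxzxxxx$y

Derivation:
All 9 rotations (rotation i = S[i:]+S[:i]):
  rot[0] = yzxzxxxx$
  rot[1] = zxzxxxx$y
  rot[2] = xzxxxx$yz
  rot[3] = zxxxx$yzx
  rot[4] = xxxx$yzxz
  rot[5] = xxx$yzxzx
  rot[6] = xx$yzxzxx
  rot[7] = x$yzxzxxx
  rot[8] = $yzxzxxxx
Sorted (with $ < everything):
  sorted[0] = $yzxzxxxx
  sorted[1] = x$yzxzxxx
  sorted[2] = xx$yzxzxx
  sorted[3] = xxx$yzxzx
  sorted[4] = xxxx$yzxz
  sorted[5] = xzxxxx$yz
  sorted[6] = yzxzxxxx$
  sorted[7] = zxxxx$yzx
  sorted[8] = zxzxxxx$y
sorted[8] = zxzxxxx$y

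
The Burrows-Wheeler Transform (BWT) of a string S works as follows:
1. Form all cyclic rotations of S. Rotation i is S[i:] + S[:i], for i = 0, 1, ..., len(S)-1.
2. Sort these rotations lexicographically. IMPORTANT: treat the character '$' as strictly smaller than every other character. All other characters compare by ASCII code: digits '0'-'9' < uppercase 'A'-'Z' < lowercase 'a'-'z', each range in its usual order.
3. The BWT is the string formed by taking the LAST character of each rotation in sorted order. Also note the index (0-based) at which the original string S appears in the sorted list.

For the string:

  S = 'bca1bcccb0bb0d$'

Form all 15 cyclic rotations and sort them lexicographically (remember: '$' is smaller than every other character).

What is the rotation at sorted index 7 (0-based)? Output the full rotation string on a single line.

Answer: bb0d$bca1bcccb0

Derivation:
All 15 rotations (rotation i = S[i:]+S[:i]):
  rot[0] = bca1bcccb0bb0d$
  rot[1] = ca1bcccb0bb0d$b
  rot[2] = a1bcccb0bb0d$bc
  rot[3] = 1bcccb0bb0d$bca
  rot[4] = bcccb0bb0d$bca1
  rot[5] = cccb0bb0d$bca1b
  rot[6] = ccb0bb0d$bca1bc
  rot[7] = cb0bb0d$bca1bcc
  rot[8] = b0bb0d$bca1bccc
  rot[9] = 0bb0d$bca1bcccb
  rot[10] = bb0d$bca1bcccb0
  rot[11] = b0d$bca1bcccb0b
  rot[12] = 0d$bca1bcccb0bb
  rot[13] = d$bca1bcccb0bb0
  rot[14] = $bca1bcccb0bb0d
Sorted (with $ < everything):
  sorted[0] = $bca1bcccb0bb0d
  sorted[1] = 0bb0d$bca1bcccb
  sorted[2] = 0d$bca1bcccb0bb
  sorted[3] = 1bcccb0bb0d$bca
  sorted[4] = a1bcccb0bb0d$bc
  sorted[5] = b0bb0d$bca1bccc
  sorted[6] = b0d$bca1bcccb0b
  sorted[7] = bb0d$bca1bcccb0
  sorted[8] = bca1bcccb0bb0d$
  sorted[9] = bcccb0bb0d$bca1
  sorted[10] = ca1bcccb0bb0d$b
  sorted[11] = cb0bb0d$bca1bcc
  sorted[12] = ccb0bb0d$bca1bc
  sorted[13] = cccb0bb0d$bca1b
  sorted[14] = d$bca1bcccb0bb0
sorted[7] = bb0d$bca1bcccb0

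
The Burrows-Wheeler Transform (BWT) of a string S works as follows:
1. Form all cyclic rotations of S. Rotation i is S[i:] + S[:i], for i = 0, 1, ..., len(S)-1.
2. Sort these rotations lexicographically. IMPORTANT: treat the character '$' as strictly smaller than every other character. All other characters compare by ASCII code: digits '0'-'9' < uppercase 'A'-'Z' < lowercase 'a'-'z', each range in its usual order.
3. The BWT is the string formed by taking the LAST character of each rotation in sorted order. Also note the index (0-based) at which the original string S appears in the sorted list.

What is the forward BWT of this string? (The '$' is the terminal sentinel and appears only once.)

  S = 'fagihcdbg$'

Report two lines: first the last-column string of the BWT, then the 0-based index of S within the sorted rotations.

All 10 rotations (rotation i = S[i:]+S[:i]):
  rot[0] = fagihcdbg$
  rot[1] = agihcdbg$f
  rot[2] = gihcdbg$fa
  rot[3] = ihcdbg$fag
  rot[4] = hcdbg$fagi
  rot[5] = cdbg$fagih
  rot[6] = dbg$fagihc
  rot[7] = bg$fagihcd
  rot[8] = g$fagihcdb
  rot[9] = $fagihcdbg
Sorted (with $ < everything):
  sorted[0] = $fagihcdbg  (last char: 'g')
  sorted[1] = agihcdbg$f  (last char: 'f')
  sorted[2] = bg$fagihcd  (last char: 'd')
  sorted[3] = cdbg$fagih  (last char: 'h')
  sorted[4] = dbg$fagihc  (last char: 'c')
  sorted[5] = fagihcdbg$  (last char: '$')
  sorted[6] = g$fagihcdb  (last char: 'b')
  sorted[7] = gihcdbg$fa  (last char: 'a')
  sorted[8] = hcdbg$fagi  (last char: 'i')
  sorted[9] = ihcdbg$fag  (last char: 'g')
Last column: gfdhc$baig
Original string S is at sorted index 5

Answer: gfdhc$baig
5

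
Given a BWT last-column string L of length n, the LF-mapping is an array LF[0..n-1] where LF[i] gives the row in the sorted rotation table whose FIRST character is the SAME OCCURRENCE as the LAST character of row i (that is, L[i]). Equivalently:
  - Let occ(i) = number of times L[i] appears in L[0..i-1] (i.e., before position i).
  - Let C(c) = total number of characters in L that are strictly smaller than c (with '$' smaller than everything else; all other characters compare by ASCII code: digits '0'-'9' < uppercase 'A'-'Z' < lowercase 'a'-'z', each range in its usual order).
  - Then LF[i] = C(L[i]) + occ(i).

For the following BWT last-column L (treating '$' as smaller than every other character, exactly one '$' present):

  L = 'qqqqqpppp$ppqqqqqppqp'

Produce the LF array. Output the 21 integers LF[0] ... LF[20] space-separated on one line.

Char counts: '$':1, 'p':9, 'q':11
C (first-col start): C('$')=0, C('p')=1, C('q')=10
L[0]='q': occ=0, LF[0]=C('q')+0=10+0=10
L[1]='q': occ=1, LF[1]=C('q')+1=10+1=11
L[2]='q': occ=2, LF[2]=C('q')+2=10+2=12
L[3]='q': occ=3, LF[3]=C('q')+3=10+3=13
L[4]='q': occ=4, LF[4]=C('q')+4=10+4=14
L[5]='p': occ=0, LF[5]=C('p')+0=1+0=1
L[6]='p': occ=1, LF[6]=C('p')+1=1+1=2
L[7]='p': occ=2, LF[7]=C('p')+2=1+2=3
L[8]='p': occ=3, LF[8]=C('p')+3=1+3=4
L[9]='$': occ=0, LF[9]=C('$')+0=0+0=0
L[10]='p': occ=4, LF[10]=C('p')+4=1+4=5
L[11]='p': occ=5, LF[11]=C('p')+5=1+5=6
L[12]='q': occ=5, LF[12]=C('q')+5=10+5=15
L[13]='q': occ=6, LF[13]=C('q')+6=10+6=16
L[14]='q': occ=7, LF[14]=C('q')+7=10+7=17
L[15]='q': occ=8, LF[15]=C('q')+8=10+8=18
L[16]='q': occ=9, LF[16]=C('q')+9=10+9=19
L[17]='p': occ=6, LF[17]=C('p')+6=1+6=7
L[18]='p': occ=7, LF[18]=C('p')+7=1+7=8
L[19]='q': occ=10, LF[19]=C('q')+10=10+10=20
L[20]='p': occ=8, LF[20]=C('p')+8=1+8=9

Answer: 10 11 12 13 14 1 2 3 4 0 5 6 15 16 17 18 19 7 8 20 9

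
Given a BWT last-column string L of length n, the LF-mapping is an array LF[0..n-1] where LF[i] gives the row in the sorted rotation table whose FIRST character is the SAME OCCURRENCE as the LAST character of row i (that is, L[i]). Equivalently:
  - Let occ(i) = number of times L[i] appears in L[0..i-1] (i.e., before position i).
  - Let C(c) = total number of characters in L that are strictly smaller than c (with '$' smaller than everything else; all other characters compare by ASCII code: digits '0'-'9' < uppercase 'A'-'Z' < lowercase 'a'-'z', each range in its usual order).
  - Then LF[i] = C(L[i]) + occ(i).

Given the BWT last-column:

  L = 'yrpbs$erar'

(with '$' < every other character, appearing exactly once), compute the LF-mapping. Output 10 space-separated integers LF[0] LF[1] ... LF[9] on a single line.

Char counts: '$':1, 'a':1, 'b':1, 'e':1, 'p':1, 'r':3, 's':1, 'y':1
C (first-col start): C('$')=0, C('a')=1, C('b')=2, C('e')=3, C('p')=4, C('r')=5, C('s')=8, C('y')=9
L[0]='y': occ=0, LF[0]=C('y')+0=9+0=9
L[1]='r': occ=0, LF[1]=C('r')+0=5+0=5
L[2]='p': occ=0, LF[2]=C('p')+0=4+0=4
L[3]='b': occ=0, LF[3]=C('b')+0=2+0=2
L[4]='s': occ=0, LF[4]=C('s')+0=8+0=8
L[5]='$': occ=0, LF[5]=C('$')+0=0+0=0
L[6]='e': occ=0, LF[6]=C('e')+0=3+0=3
L[7]='r': occ=1, LF[7]=C('r')+1=5+1=6
L[8]='a': occ=0, LF[8]=C('a')+0=1+0=1
L[9]='r': occ=2, LF[9]=C('r')+2=5+2=7

Answer: 9 5 4 2 8 0 3 6 1 7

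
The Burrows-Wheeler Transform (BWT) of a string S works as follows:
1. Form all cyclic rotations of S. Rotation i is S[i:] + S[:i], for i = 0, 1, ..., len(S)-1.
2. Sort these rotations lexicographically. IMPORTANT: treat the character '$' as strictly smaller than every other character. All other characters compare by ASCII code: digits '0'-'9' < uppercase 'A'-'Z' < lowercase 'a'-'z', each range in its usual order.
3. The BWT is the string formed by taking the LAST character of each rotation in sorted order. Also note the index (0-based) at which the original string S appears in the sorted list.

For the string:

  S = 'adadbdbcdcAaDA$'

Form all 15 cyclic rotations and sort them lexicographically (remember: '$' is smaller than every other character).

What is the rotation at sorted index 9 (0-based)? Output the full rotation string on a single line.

Answer: cAaDA$adadbdbcd

Derivation:
All 15 rotations (rotation i = S[i:]+S[:i]):
  rot[0] = adadbdbcdcAaDA$
  rot[1] = dadbdbcdcAaDA$a
  rot[2] = adbdbcdcAaDA$ad
  rot[3] = dbdbcdcAaDA$ada
  rot[4] = bdbcdcAaDA$adad
  rot[5] = dbcdcAaDA$adadb
  rot[6] = bcdcAaDA$adadbd
  rot[7] = cdcAaDA$adadbdb
  rot[8] = dcAaDA$adadbdbc
  rot[9] = cAaDA$adadbdbcd
  rot[10] = AaDA$adadbdbcdc
  rot[11] = aDA$adadbdbcdcA
  rot[12] = DA$adadbdbcdcAa
  rot[13] = A$adadbdbcdcAaD
  rot[14] = $adadbdbcdcAaDA
Sorted (with $ < everything):
  sorted[0] = $adadbdbcdcAaDA
  sorted[1] = A$adadbdbcdcAaD
  sorted[2] = AaDA$adadbdbcdc
  sorted[3] = DA$adadbdbcdcAa
  sorted[4] = aDA$adadbdbcdcA
  sorted[5] = adadbdbcdcAaDA$
  sorted[6] = adbdbcdcAaDA$ad
  sorted[7] = bcdcAaDA$adadbd
  sorted[8] = bdbcdcAaDA$adad
  sorted[9] = cAaDA$adadbdbcd
  sorted[10] = cdcAaDA$adadbdb
  sorted[11] = dadbdbcdcAaDA$a
  sorted[12] = dbcdcAaDA$adadb
  sorted[13] = dbdbcdcAaDA$ada
  sorted[14] = dcAaDA$adadbdbc
sorted[9] = cAaDA$adadbdbcd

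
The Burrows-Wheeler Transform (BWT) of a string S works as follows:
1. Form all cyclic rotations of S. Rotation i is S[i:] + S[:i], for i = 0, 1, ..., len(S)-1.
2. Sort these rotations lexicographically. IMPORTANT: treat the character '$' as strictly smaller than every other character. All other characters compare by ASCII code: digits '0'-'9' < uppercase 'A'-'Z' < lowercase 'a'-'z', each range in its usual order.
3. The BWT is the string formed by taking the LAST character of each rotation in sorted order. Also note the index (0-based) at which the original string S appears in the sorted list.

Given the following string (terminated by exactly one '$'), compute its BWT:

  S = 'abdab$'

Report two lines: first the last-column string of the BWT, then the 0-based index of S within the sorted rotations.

Answer: bd$aab
2

Derivation:
All 6 rotations (rotation i = S[i:]+S[:i]):
  rot[0] = abdab$
  rot[1] = bdab$a
  rot[2] = dab$ab
  rot[3] = ab$abd
  rot[4] = b$abda
  rot[5] = $abdab
Sorted (with $ < everything):
  sorted[0] = $abdab  (last char: 'b')
  sorted[1] = ab$abd  (last char: 'd')
  sorted[2] = abdab$  (last char: '$')
  sorted[3] = b$abda  (last char: 'a')
  sorted[4] = bdab$a  (last char: 'a')
  sorted[5] = dab$ab  (last char: 'b')
Last column: bd$aab
Original string S is at sorted index 2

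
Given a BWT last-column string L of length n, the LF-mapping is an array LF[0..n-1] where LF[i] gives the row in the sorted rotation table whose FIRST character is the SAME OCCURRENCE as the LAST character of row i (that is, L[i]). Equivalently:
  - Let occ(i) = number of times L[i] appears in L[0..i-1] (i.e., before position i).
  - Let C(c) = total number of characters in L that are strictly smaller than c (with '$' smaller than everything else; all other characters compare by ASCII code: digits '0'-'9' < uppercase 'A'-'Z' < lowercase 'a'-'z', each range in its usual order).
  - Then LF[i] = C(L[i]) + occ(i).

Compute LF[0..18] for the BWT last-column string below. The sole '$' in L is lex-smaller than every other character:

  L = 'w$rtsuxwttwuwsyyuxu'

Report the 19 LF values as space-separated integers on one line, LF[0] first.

Answer: 11 0 1 4 2 7 15 12 5 6 13 8 14 3 17 18 9 16 10

Derivation:
Char counts: '$':1, 'r':1, 's':2, 't':3, 'u':4, 'w':4, 'x':2, 'y':2
C (first-col start): C('$')=0, C('r')=1, C('s')=2, C('t')=4, C('u')=7, C('w')=11, C('x')=15, C('y')=17
L[0]='w': occ=0, LF[0]=C('w')+0=11+0=11
L[1]='$': occ=0, LF[1]=C('$')+0=0+0=0
L[2]='r': occ=0, LF[2]=C('r')+0=1+0=1
L[3]='t': occ=0, LF[3]=C('t')+0=4+0=4
L[4]='s': occ=0, LF[4]=C('s')+0=2+0=2
L[5]='u': occ=0, LF[5]=C('u')+0=7+0=7
L[6]='x': occ=0, LF[6]=C('x')+0=15+0=15
L[7]='w': occ=1, LF[7]=C('w')+1=11+1=12
L[8]='t': occ=1, LF[8]=C('t')+1=4+1=5
L[9]='t': occ=2, LF[9]=C('t')+2=4+2=6
L[10]='w': occ=2, LF[10]=C('w')+2=11+2=13
L[11]='u': occ=1, LF[11]=C('u')+1=7+1=8
L[12]='w': occ=3, LF[12]=C('w')+3=11+3=14
L[13]='s': occ=1, LF[13]=C('s')+1=2+1=3
L[14]='y': occ=0, LF[14]=C('y')+0=17+0=17
L[15]='y': occ=1, LF[15]=C('y')+1=17+1=18
L[16]='u': occ=2, LF[16]=C('u')+2=7+2=9
L[17]='x': occ=1, LF[17]=C('x')+1=15+1=16
L[18]='u': occ=3, LF[18]=C('u')+3=7+3=10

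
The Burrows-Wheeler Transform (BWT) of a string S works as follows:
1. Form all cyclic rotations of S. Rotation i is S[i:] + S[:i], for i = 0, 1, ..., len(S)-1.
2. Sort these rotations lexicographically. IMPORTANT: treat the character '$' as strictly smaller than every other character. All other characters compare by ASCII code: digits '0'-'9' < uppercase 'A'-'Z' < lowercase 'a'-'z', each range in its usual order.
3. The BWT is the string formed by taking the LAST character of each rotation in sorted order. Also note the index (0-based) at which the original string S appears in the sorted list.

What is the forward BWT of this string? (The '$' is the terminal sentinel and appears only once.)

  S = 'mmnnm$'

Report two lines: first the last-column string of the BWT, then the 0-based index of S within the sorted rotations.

Answer: mn$mnm
2

Derivation:
All 6 rotations (rotation i = S[i:]+S[:i]):
  rot[0] = mmnnm$
  rot[1] = mnnm$m
  rot[2] = nnm$mm
  rot[3] = nm$mmn
  rot[4] = m$mmnn
  rot[5] = $mmnnm
Sorted (with $ < everything):
  sorted[0] = $mmnnm  (last char: 'm')
  sorted[1] = m$mmnn  (last char: 'n')
  sorted[2] = mmnnm$  (last char: '$')
  sorted[3] = mnnm$m  (last char: 'm')
  sorted[4] = nm$mmn  (last char: 'n')
  sorted[5] = nnm$mm  (last char: 'm')
Last column: mn$mnm
Original string S is at sorted index 2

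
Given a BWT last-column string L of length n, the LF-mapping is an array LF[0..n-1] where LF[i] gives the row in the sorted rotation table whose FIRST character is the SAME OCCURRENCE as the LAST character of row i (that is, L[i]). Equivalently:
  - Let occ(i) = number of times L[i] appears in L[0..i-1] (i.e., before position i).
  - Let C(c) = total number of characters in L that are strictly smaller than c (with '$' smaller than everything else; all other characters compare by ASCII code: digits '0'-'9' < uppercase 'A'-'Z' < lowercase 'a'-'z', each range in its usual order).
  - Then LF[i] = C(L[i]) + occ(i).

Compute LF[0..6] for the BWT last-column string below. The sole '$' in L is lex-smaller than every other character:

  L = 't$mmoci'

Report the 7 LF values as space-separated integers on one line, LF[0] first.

Char counts: '$':1, 'c':1, 'i':1, 'm':2, 'o':1, 't':1
C (first-col start): C('$')=0, C('c')=1, C('i')=2, C('m')=3, C('o')=5, C('t')=6
L[0]='t': occ=0, LF[0]=C('t')+0=6+0=6
L[1]='$': occ=0, LF[1]=C('$')+0=0+0=0
L[2]='m': occ=0, LF[2]=C('m')+0=3+0=3
L[3]='m': occ=1, LF[3]=C('m')+1=3+1=4
L[4]='o': occ=0, LF[4]=C('o')+0=5+0=5
L[5]='c': occ=0, LF[5]=C('c')+0=1+0=1
L[6]='i': occ=0, LF[6]=C('i')+0=2+0=2

Answer: 6 0 3 4 5 1 2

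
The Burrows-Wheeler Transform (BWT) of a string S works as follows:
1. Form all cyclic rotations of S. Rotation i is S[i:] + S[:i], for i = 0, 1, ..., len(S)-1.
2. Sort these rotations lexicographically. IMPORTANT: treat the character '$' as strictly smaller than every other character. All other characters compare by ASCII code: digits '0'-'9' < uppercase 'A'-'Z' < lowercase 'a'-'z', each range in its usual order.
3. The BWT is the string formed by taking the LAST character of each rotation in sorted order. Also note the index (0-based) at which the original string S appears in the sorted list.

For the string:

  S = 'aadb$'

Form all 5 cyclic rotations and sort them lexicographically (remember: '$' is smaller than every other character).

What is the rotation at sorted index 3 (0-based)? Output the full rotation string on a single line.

Answer: b$aad

Derivation:
All 5 rotations (rotation i = S[i:]+S[:i]):
  rot[0] = aadb$
  rot[1] = adb$a
  rot[2] = db$aa
  rot[3] = b$aad
  rot[4] = $aadb
Sorted (with $ < everything):
  sorted[0] = $aadb
  sorted[1] = aadb$
  sorted[2] = adb$a
  sorted[3] = b$aad
  sorted[4] = db$aa
sorted[3] = b$aad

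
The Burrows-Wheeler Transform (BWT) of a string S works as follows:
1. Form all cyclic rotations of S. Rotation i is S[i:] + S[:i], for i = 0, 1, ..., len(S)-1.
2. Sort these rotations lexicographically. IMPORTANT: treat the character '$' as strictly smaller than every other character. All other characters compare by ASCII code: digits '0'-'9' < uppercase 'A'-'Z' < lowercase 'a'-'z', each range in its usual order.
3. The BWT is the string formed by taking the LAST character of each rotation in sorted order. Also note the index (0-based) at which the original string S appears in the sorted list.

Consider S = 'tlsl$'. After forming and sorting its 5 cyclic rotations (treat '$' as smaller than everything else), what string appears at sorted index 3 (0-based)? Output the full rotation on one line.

All 5 rotations (rotation i = S[i:]+S[:i]):
  rot[0] = tlsl$
  rot[1] = lsl$t
  rot[2] = sl$tl
  rot[3] = l$tls
  rot[4] = $tlsl
Sorted (with $ < everything):
  sorted[0] = $tlsl
  sorted[1] = l$tls
  sorted[2] = lsl$t
  sorted[3] = sl$tl
  sorted[4] = tlsl$
sorted[3] = sl$tl

Answer: sl$tl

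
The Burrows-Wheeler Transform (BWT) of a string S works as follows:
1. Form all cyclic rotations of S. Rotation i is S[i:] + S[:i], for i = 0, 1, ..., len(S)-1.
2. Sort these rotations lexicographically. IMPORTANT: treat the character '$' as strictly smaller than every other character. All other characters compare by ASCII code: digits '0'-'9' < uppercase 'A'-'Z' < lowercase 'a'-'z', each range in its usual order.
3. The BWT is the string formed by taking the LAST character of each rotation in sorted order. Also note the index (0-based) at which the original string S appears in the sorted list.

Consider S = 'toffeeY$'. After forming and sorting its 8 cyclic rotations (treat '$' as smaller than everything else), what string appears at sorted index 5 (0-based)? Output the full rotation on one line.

All 8 rotations (rotation i = S[i:]+S[:i]):
  rot[0] = toffeeY$
  rot[1] = offeeY$t
  rot[2] = ffeeY$to
  rot[3] = feeY$tof
  rot[4] = eeY$toff
  rot[5] = eY$toffe
  rot[6] = Y$toffee
  rot[7] = $toffeeY
Sorted (with $ < everything):
  sorted[0] = $toffeeY
  sorted[1] = Y$toffee
  sorted[2] = eY$toffe
  sorted[3] = eeY$toff
  sorted[4] = feeY$tof
  sorted[5] = ffeeY$to
  sorted[6] = offeeY$t
  sorted[7] = toffeeY$
sorted[5] = ffeeY$to

Answer: ffeeY$to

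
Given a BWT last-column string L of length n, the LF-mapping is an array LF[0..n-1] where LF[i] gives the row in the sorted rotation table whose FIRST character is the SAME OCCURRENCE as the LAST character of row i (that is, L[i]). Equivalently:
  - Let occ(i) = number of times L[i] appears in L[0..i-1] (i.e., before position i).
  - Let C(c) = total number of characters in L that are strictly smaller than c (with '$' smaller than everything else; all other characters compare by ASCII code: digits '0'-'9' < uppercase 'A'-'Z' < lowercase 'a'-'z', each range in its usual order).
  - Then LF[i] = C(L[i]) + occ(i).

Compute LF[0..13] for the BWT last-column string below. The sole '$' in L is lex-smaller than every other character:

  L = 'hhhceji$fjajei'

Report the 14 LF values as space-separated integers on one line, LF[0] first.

Answer: 6 7 8 2 3 11 9 0 5 12 1 13 4 10

Derivation:
Char counts: '$':1, 'a':1, 'c':1, 'e':2, 'f':1, 'h':3, 'i':2, 'j':3
C (first-col start): C('$')=0, C('a')=1, C('c')=2, C('e')=3, C('f')=5, C('h')=6, C('i')=9, C('j')=11
L[0]='h': occ=0, LF[0]=C('h')+0=6+0=6
L[1]='h': occ=1, LF[1]=C('h')+1=6+1=7
L[2]='h': occ=2, LF[2]=C('h')+2=6+2=8
L[3]='c': occ=0, LF[3]=C('c')+0=2+0=2
L[4]='e': occ=0, LF[4]=C('e')+0=3+0=3
L[5]='j': occ=0, LF[5]=C('j')+0=11+0=11
L[6]='i': occ=0, LF[6]=C('i')+0=9+0=9
L[7]='$': occ=0, LF[7]=C('$')+0=0+0=0
L[8]='f': occ=0, LF[8]=C('f')+0=5+0=5
L[9]='j': occ=1, LF[9]=C('j')+1=11+1=12
L[10]='a': occ=0, LF[10]=C('a')+0=1+0=1
L[11]='j': occ=2, LF[11]=C('j')+2=11+2=13
L[12]='e': occ=1, LF[12]=C('e')+1=3+1=4
L[13]='i': occ=1, LF[13]=C('i')+1=9+1=10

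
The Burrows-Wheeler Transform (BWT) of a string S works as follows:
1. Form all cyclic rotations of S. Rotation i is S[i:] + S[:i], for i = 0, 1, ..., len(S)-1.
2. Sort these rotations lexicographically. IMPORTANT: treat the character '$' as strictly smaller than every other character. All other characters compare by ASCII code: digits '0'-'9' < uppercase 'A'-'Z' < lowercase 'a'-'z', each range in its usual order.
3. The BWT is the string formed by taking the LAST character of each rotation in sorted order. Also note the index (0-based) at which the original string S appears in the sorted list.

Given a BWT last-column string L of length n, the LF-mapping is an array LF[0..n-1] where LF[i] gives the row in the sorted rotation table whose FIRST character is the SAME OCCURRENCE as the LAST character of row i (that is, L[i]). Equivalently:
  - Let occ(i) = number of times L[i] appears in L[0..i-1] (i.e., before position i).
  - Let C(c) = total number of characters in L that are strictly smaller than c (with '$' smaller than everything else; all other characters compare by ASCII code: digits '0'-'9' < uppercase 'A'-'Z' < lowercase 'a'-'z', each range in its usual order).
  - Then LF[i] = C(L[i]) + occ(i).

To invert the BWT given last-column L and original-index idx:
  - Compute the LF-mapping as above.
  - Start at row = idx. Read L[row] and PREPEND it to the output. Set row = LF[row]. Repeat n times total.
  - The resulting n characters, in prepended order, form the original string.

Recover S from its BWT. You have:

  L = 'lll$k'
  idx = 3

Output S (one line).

LF mapping: 2 3 4 0 1
Walk LF starting at row 3, prepending L[row]:
  step 1: row=3, L[3]='$', prepend. Next row=LF[3]=0
  step 2: row=0, L[0]='l', prepend. Next row=LF[0]=2
  step 3: row=2, L[2]='l', prepend. Next row=LF[2]=4
  step 4: row=4, L[4]='k', prepend. Next row=LF[4]=1
  step 5: row=1, L[1]='l', prepend. Next row=LF[1]=3
Reversed output: lkll$

Answer: lkll$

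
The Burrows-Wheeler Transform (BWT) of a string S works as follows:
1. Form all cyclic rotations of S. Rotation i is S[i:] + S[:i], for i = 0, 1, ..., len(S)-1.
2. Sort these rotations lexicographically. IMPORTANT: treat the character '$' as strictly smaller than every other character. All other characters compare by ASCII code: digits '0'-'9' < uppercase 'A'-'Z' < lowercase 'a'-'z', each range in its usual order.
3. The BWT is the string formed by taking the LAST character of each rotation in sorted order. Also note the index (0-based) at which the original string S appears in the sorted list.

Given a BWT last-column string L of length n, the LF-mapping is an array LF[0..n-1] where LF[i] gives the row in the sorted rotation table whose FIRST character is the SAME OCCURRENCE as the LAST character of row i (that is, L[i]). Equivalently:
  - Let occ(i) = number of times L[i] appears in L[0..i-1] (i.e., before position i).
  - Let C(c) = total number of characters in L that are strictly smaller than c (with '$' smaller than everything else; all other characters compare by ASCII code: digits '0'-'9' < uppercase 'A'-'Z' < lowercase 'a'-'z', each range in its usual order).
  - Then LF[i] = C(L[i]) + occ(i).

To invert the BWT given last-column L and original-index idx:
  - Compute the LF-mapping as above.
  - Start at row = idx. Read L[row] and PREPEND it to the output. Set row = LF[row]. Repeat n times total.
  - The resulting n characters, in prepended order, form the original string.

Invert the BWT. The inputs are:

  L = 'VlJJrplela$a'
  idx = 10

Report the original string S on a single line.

LF mapping: 3 7 1 2 11 10 8 6 9 4 0 5
Walk LF starting at row 10, prepending L[row]:
  step 1: row=10, L[10]='$', prepend. Next row=LF[10]=0
  step 2: row=0, L[0]='V', prepend. Next row=LF[0]=3
  step 3: row=3, L[3]='J', prepend. Next row=LF[3]=2
  step 4: row=2, L[2]='J', prepend. Next row=LF[2]=1
  step 5: row=1, L[1]='l', prepend. Next row=LF[1]=7
  step 6: row=7, L[7]='e', prepend. Next row=LF[7]=6
  step 7: row=6, L[6]='l', prepend. Next row=LF[6]=8
  step 8: row=8, L[8]='l', prepend. Next row=LF[8]=9
  step 9: row=9, L[9]='a', prepend. Next row=LF[9]=4
  step 10: row=4, L[4]='r', prepend. Next row=LF[4]=11
  step 11: row=11, L[11]='a', prepend. Next row=LF[11]=5
  step 12: row=5, L[5]='p', prepend. Next row=LF[5]=10
Reversed output: parallelJJV$

Answer: parallelJJV$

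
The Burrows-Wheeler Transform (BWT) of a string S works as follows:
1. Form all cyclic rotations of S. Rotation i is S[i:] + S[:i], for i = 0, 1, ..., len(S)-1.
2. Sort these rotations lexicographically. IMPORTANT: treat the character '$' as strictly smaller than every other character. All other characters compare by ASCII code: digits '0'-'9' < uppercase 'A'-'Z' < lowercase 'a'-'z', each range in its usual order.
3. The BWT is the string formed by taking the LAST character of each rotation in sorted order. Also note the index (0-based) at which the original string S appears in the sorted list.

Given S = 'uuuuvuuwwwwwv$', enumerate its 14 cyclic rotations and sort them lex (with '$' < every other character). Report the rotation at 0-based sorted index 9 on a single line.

All 14 rotations (rotation i = S[i:]+S[:i]):
  rot[0] = uuuuvuuwwwwwv$
  rot[1] = uuuvuuwwwwwv$u
  rot[2] = uuvuuwwwwwv$uu
  rot[3] = uvuuwwwwwv$uuu
  rot[4] = vuuwwwwwv$uuuu
  rot[5] = uuwwwwwv$uuuuv
  rot[6] = uwwwwwv$uuuuvu
  rot[7] = wwwwwv$uuuuvuu
  rot[8] = wwwwv$uuuuvuuw
  rot[9] = wwwv$uuuuvuuww
  rot[10] = wwv$uuuuvuuwww
  rot[11] = wv$uuuuvuuwwww
  rot[12] = v$uuuuvuuwwwww
  rot[13] = $uuuuvuuwwwwwv
Sorted (with $ < everything):
  sorted[0] = $uuuuvuuwwwwwv
  sorted[1] = uuuuvuuwwwwwv$
  sorted[2] = uuuvuuwwwwwv$u
  sorted[3] = uuvuuwwwwwv$uu
  sorted[4] = uuwwwwwv$uuuuv
  sorted[5] = uvuuwwwwwv$uuu
  sorted[6] = uwwwwwv$uuuuvu
  sorted[7] = v$uuuuvuuwwwww
  sorted[8] = vuuwwwwwv$uuuu
  sorted[9] = wv$uuuuvuuwwww
  sorted[10] = wwv$uuuuvuuwww
  sorted[11] = wwwv$uuuuvuuww
  sorted[12] = wwwwv$uuuuvuuw
  sorted[13] = wwwwwv$uuuuvuu
sorted[9] = wv$uuuuvuuwwww

Answer: wv$uuuuvuuwwww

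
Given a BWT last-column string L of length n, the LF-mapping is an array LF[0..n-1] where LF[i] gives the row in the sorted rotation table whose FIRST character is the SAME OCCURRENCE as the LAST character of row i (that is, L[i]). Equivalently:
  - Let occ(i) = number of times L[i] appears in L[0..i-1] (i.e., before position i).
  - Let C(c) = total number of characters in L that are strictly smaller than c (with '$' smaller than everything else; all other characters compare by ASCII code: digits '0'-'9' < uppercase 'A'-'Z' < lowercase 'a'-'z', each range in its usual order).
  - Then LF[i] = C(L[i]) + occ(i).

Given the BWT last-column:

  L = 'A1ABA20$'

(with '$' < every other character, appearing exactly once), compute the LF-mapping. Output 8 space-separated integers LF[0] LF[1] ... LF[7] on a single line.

Answer: 4 2 5 7 6 3 1 0

Derivation:
Char counts: '$':1, '0':1, '1':1, '2':1, 'A':3, 'B':1
C (first-col start): C('$')=0, C('0')=1, C('1')=2, C('2')=3, C('A')=4, C('B')=7
L[0]='A': occ=0, LF[0]=C('A')+0=4+0=4
L[1]='1': occ=0, LF[1]=C('1')+0=2+0=2
L[2]='A': occ=1, LF[2]=C('A')+1=4+1=5
L[3]='B': occ=0, LF[3]=C('B')+0=7+0=7
L[4]='A': occ=2, LF[4]=C('A')+2=4+2=6
L[5]='2': occ=0, LF[5]=C('2')+0=3+0=3
L[6]='0': occ=0, LF[6]=C('0')+0=1+0=1
L[7]='$': occ=0, LF[7]=C('$')+0=0+0=0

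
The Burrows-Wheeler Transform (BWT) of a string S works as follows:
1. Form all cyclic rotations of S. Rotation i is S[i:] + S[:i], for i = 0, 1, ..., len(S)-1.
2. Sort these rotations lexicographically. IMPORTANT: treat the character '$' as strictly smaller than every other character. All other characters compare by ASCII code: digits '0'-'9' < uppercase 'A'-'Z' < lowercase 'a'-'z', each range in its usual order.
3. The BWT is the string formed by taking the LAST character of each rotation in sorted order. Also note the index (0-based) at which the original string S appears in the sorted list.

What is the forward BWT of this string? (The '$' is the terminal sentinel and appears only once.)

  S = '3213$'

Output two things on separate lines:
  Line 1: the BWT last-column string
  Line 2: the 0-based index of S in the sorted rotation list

Answer: 3231$
4

Derivation:
All 5 rotations (rotation i = S[i:]+S[:i]):
  rot[0] = 3213$
  rot[1] = 213$3
  rot[2] = 13$32
  rot[3] = 3$321
  rot[4] = $3213
Sorted (with $ < everything):
  sorted[0] = $3213  (last char: '3')
  sorted[1] = 13$32  (last char: '2')
  sorted[2] = 213$3  (last char: '3')
  sorted[3] = 3$321  (last char: '1')
  sorted[4] = 3213$  (last char: '$')
Last column: 3231$
Original string S is at sorted index 4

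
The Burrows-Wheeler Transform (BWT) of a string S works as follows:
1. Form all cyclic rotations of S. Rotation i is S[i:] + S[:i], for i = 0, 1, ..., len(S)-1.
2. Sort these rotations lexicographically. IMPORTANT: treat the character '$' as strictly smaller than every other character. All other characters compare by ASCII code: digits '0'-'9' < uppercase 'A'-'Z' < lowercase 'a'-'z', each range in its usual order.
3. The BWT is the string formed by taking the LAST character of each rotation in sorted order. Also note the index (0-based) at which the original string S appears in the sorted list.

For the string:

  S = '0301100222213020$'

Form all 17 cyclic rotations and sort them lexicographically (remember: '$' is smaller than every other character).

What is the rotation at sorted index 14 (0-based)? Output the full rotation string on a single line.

Answer: 222213020$0301100

Derivation:
All 17 rotations (rotation i = S[i:]+S[:i]):
  rot[0] = 0301100222213020$
  rot[1] = 301100222213020$0
  rot[2] = 01100222213020$03
  rot[3] = 1100222213020$030
  rot[4] = 100222213020$0301
  rot[5] = 00222213020$03011
  rot[6] = 0222213020$030110
  rot[7] = 222213020$0301100
  rot[8] = 22213020$03011002
  rot[9] = 2213020$030110022
  rot[10] = 213020$0301100222
  rot[11] = 13020$03011002222
  rot[12] = 3020$030110022221
  rot[13] = 020$0301100222213
  rot[14] = 20$03011002222130
  rot[15] = 0$030110022221302
  rot[16] = $0301100222213020
Sorted (with $ < everything):
  sorted[0] = $0301100222213020
  sorted[1] = 0$030110022221302
  sorted[2] = 00222213020$03011
  sorted[3] = 01100222213020$03
  sorted[4] = 020$0301100222213
  sorted[5] = 0222213020$030110
  sorted[6] = 0301100222213020$
  sorted[7] = 100222213020$0301
  sorted[8] = 1100222213020$030
  sorted[9] = 13020$03011002222
  sorted[10] = 20$03011002222130
  sorted[11] = 213020$0301100222
  sorted[12] = 2213020$030110022
  sorted[13] = 22213020$03011002
  sorted[14] = 222213020$0301100
  sorted[15] = 301100222213020$0
  sorted[16] = 3020$030110022221
sorted[14] = 222213020$0301100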